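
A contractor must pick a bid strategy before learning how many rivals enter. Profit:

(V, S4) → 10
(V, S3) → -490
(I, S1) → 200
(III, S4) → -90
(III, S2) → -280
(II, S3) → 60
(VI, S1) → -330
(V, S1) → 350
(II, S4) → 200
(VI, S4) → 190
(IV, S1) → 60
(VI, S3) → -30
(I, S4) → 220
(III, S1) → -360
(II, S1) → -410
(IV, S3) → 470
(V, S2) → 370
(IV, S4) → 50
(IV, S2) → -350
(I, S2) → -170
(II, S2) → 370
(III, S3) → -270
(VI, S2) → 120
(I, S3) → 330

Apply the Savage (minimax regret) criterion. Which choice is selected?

Column bests: S1=350, S2=370, S3=470, S4=220.
I regrets: 150, 540, 140, 0 → max 540
II regrets: 760, 0, 410, 20 → max 760
III regrets: 710, 650, 740, 310 → max 740
IV regrets: 290, 720, 0, 170 → max 720
V regrets: 0, 0, 960, 210 → max 960
VI regrets: 680, 250, 500, 30 → max 680
Smallest max regret = 540 → I.

I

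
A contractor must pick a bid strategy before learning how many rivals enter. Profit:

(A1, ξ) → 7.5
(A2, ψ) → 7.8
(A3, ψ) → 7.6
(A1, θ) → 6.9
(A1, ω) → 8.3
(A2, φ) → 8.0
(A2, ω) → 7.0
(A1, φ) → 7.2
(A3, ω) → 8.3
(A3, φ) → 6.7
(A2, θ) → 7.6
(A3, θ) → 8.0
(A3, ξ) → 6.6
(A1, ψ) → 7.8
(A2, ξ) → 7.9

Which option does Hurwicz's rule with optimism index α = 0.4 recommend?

A1: 0.4·8.3 + 0.6·6.9 = 7.46
A2: 0.4·8.0 + 0.6·7.0 = 7.4
A3: 0.4·8.3 + 0.6·6.6 = 7.28
Highest Hurwicz score = 7.46 → A1.

A1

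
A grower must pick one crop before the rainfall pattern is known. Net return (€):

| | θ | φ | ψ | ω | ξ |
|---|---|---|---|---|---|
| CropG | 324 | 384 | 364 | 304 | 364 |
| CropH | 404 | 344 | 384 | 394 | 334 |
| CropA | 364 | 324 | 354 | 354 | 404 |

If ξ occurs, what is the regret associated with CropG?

40

Best payoff under ξ is 404.
Regret = 404 − 364 = 40.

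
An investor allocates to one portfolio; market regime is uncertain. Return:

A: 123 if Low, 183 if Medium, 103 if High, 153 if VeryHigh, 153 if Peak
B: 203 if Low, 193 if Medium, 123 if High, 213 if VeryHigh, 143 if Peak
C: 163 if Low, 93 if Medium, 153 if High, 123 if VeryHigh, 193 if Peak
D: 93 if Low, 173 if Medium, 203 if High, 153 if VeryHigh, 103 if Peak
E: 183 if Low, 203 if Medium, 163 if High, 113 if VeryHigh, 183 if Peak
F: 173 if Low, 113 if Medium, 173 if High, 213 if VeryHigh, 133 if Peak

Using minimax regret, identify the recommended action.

B

Column bests: Low=203, Medium=203, High=203, VeryHigh=213, Peak=193.
A regrets: 80, 20, 100, 60, 40 → max 100
B regrets: 0, 10, 80, 0, 50 → max 80
C regrets: 40, 110, 50, 90, 0 → max 110
D regrets: 110, 30, 0, 60, 90 → max 110
E regrets: 20, 0, 40, 100, 10 → max 100
F regrets: 30, 90, 30, 0, 60 → max 90
Smallest max regret = 80 → B.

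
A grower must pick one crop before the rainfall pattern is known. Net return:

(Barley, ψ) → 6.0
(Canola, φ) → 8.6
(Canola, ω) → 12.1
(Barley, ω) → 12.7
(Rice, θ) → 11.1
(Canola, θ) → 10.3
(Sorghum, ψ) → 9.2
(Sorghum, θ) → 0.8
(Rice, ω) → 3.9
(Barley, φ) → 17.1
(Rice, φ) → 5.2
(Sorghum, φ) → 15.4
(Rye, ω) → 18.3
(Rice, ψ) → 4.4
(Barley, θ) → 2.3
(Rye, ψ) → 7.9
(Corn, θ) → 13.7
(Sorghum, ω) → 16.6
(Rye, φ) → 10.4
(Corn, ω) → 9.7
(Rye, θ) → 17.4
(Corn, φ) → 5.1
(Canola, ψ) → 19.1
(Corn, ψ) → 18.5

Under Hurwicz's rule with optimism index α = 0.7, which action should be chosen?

Canola

Canola: 0.7·19.1 + 0.3·8.6 = 15.95
Sorghum: 0.7·16.6 + 0.3·0.8 = 11.86
Corn: 0.7·18.5 + 0.3·5.1 = 14.48
Rye: 0.7·18.3 + 0.3·7.9 = 15.18
Barley: 0.7·17.1 + 0.3·2.3 = 12.66
Rice: 0.7·11.1 + 0.3·3.9 = 8.94
Highest Hurwicz score = 15.95 → Canola.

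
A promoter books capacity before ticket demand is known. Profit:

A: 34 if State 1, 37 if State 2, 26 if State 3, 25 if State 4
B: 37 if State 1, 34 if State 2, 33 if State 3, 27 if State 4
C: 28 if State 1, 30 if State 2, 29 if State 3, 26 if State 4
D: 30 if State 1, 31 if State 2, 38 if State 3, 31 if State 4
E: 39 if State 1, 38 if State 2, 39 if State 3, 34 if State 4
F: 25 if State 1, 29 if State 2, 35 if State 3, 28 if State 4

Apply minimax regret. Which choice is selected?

Column bests: State 1=39, State 2=38, State 3=39, State 4=34.
A regrets: 5, 1, 13, 9 → max 13
B regrets: 2, 4, 6, 7 → max 7
C regrets: 11, 8, 10, 8 → max 11
D regrets: 9, 7, 1, 3 → max 9
E regrets: 0, 0, 0, 0 → max 0
F regrets: 14, 9, 4, 6 → max 14
Smallest max regret = 0 → E.

E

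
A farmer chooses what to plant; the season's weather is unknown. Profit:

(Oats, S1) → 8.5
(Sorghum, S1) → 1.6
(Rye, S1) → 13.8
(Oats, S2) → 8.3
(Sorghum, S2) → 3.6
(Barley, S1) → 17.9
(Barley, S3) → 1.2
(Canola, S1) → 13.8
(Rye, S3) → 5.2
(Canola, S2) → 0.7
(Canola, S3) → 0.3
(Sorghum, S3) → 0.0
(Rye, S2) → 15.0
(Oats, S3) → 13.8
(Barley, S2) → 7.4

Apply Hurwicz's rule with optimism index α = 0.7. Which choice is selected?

Oats: 0.7·13.8 + 0.3·8.3 = 12.15
Canola: 0.7·13.8 + 0.3·0.3 = 9.75
Rye: 0.7·15.0 + 0.3·5.2 = 12.06
Barley: 0.7·17.9 + 0.3·1.2 = 12.89
Sorghum: 0.7·3.6 + 0.3·0.0 = 2.52
Highest Hurwicz score = 12.89 → Barley.

Barley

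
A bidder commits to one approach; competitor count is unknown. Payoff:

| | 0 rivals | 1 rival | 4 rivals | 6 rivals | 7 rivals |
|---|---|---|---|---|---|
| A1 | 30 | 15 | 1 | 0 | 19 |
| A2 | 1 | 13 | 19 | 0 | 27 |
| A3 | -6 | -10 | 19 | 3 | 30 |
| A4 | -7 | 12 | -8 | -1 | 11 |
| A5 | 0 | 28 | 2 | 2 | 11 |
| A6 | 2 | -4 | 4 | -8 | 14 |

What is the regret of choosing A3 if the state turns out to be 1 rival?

Best payoff under 1 rival is 28.
Regret = 28 − (-10) = 38.

38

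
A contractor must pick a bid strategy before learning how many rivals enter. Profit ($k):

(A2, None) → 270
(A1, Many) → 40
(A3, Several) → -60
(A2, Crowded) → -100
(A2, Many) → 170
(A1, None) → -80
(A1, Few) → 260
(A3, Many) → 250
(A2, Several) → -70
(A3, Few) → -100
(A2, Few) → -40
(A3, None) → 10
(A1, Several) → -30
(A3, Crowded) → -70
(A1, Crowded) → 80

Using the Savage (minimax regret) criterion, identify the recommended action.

A2

Column bests: None=270, Few=260, Several=-30, Many=250, Crowded=80.
A1 regrets: 350, 0, 0, 210, 0 → max 350
A2 regrets: 0, 300, 40, 80, 180 → max 300
A3 regrets: 260, 360, 30, 0, 150 → max 360
Smallest max regret = 300 → A2.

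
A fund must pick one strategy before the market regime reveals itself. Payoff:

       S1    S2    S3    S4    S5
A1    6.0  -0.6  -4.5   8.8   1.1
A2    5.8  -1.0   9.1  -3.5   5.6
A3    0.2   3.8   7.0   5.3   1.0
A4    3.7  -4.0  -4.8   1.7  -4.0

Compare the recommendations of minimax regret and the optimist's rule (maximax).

Column bests: S1=6.0, S2=3.8, S3=9.1, S4=8.8, S5=5.6.
A1 regrets: 0.0, 4.4, 13.6, 0.0, 4.5 → max 13.6
A2 regrets: 0.2, 4.8, 0.0, 12.3, 0.0 → max 12.3
A3 regrets: 5.8, 0.0, 2.1, 3.5, 4.6 → max 5.8
A4 regrets: 2.3, 7.8, 13.9, 7.1, 9.6 → max 13.9
Smallest max regret = 5.8 → A3.
Row maxima: A1=8.8, A2=9.1, A3=7.0, A4=3.7
Best best-case = 9.1 → A2.

minimax regret → A3; maximax → A2 (disagree)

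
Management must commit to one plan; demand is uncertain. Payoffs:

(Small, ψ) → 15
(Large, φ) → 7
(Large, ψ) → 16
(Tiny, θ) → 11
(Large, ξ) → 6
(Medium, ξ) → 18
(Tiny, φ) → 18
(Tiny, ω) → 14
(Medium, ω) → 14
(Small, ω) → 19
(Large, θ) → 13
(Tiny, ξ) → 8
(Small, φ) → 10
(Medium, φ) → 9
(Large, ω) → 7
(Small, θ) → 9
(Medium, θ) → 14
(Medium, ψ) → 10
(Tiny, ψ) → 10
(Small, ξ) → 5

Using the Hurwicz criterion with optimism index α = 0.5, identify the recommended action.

Medium

Tiny: 0.5·18 + 0.5·8 = 13
Small: 0.5·19 + 0.5·5 = 12
Medium: 0.5·18 + 0.5·9 = 13.5
Large: 0.5·16 + 0.5·6 = 11
Highest Hurwicz score = 13.5 → Medium.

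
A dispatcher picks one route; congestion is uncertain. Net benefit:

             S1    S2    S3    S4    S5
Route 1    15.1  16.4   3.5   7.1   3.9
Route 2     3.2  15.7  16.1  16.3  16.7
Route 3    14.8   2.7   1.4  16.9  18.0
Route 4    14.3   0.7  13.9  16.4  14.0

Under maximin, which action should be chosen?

Row minima: Route 1=3.5, Route 2=3.2, Route 3=1.4, Route 4=0.7
Best worst-case = 3.5 → Route 1.

Route 1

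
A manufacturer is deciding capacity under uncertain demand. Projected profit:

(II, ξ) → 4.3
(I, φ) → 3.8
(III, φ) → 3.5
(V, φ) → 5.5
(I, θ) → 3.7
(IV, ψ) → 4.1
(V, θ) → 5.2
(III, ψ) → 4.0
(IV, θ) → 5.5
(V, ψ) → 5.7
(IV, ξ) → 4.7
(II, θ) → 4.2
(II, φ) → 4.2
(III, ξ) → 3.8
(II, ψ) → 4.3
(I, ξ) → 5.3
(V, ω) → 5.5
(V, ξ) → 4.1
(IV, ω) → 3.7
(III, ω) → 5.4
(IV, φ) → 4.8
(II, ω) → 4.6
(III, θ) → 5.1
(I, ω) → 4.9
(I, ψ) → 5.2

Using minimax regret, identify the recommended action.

V

Column bests: θ=5.5, φ=5.5, ψ=5.7, ω=5.5, ξ=5.3.
I regrets: 1.8, 1.7, 0.5, 0.6, 0.0 → max 1.8
II regrets: 1.3, 1.3, 1.4, 0.9, 1.0 → max 1.4
III regrets: 0.4, 2.0, 1.7, 0.1, 1.5 → max 2.0
IV regrets: 0.0, 0.7, 1.6, 1.8, 0.6 → max 1.8
V regrets: 0.3, 0.0, 0.0, 0.0, 1.2 → max 1.2
Smallest max regret = 1.2 → V.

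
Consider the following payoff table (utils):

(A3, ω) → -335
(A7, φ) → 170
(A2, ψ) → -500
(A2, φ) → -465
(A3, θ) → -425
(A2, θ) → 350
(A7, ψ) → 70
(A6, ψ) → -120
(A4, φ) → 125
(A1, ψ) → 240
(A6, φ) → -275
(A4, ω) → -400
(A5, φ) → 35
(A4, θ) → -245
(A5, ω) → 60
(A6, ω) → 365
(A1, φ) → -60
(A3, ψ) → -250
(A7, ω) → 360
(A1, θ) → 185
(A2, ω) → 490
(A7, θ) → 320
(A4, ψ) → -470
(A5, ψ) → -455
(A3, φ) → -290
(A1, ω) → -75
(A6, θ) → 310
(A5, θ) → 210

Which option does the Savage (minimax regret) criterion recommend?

A7

Column bests: θ=350, φ=170, ψ=240, ω=490.
A1 regrets: 165, 230, 0, 565 → max 565
A2 regrets: 0, 635, 740, 0 → max 740
A3 regrets: 775, 460, 490, 825 → max 825
A4 regrets: 595, 45, 710, 890 → max 890
A5 regrets: 140, 135, 695, 430 → max 695
A6 regrets: 40, 445, 360, 125 → max 445
A7 regrets: 30, 0, 170, 130 → max 170
Smallest max regret = 170 → A7.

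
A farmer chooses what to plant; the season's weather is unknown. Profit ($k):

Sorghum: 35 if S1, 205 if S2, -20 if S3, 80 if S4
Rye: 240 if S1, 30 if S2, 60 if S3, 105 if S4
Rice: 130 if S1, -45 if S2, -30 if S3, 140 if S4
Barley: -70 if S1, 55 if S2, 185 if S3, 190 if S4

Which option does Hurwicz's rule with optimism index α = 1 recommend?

Rye

Sorghum: 1·205 + 0·(-20) = 205
Rye: 1·240 + 0·30 = 240
Rice: 1·140 + 0·(-45) = 140
Barley: 1·190 + 0·(-70) = 190
Highest Hurwicz score = 240 → Rye.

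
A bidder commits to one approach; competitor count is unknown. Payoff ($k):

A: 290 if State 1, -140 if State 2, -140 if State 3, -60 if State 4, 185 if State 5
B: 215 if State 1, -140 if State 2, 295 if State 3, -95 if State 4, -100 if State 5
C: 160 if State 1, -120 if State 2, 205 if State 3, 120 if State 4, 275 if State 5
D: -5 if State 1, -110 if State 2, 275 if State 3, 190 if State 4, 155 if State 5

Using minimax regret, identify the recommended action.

Column bests: State 1=290, State 2=-110, State 3=295, State 4=190, State 5=275.
A regrets: 0, 30, 435, 250, 90 → max 435
B regrets: 75, 30, 0, 285, 375 → max 375
C regrets: 130, 10, 90, 70, 0 → max 130
D regrets: 295, 0, 20, 0, 120 → max 295
Smallest max regret = 130 → C.

C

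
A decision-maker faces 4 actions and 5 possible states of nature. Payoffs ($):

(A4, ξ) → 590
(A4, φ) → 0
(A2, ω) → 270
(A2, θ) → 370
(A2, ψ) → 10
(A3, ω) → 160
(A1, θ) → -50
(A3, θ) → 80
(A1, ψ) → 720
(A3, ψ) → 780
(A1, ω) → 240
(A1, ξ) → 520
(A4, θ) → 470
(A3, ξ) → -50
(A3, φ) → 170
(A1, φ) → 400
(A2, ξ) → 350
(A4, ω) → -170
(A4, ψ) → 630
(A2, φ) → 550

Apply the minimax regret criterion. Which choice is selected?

Column bests: θ=470, φ=550, ψ=780, ω=270, ξ=590.
A1 regrets: 520, 150, 60, 30, 70 → max 520
A2 regrets: 100, 0, 770, 0, 240 → max 770
A3 regrets: 390, 380, 0, 110, 640 → max 640
A4 regrets: 0, 550, 150, 440, 0 → max 550
Smallest max regret = 520 → A1.

A1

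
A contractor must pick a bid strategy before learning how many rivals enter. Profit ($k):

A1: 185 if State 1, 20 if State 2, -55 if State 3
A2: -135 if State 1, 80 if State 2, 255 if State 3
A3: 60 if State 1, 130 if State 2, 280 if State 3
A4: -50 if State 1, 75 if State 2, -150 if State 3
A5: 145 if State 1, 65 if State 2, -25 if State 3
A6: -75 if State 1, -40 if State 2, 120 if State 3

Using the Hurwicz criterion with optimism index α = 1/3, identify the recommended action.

A3

A1: 1/3·185 + 2/3·(-55) = 25
A2: 1/3·255 + 2/3·(-135) = -5
A3: 1/3·280 + 2/3·60 = 400/3
A4: 1/3·75 + 2/3·(-150) = -75
A5: 1/3·145 + 2/3·(-25) = 95/3
A6: 1/3·120 + 2/3·(-75) = -10
Highest Hurwicz score = 400/3 → A3.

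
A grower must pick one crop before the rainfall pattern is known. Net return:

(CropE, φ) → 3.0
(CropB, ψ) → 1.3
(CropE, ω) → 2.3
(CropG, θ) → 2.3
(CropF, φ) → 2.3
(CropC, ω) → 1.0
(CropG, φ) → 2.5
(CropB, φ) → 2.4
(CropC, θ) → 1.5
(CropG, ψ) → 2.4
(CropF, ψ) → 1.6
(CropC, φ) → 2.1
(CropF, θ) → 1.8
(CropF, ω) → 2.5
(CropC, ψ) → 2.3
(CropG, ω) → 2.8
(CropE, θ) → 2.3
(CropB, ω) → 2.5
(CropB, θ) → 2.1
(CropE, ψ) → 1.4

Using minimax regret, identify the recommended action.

Column bests: θ=2.3, φ=3.0, ψ=2.4, ω=2.8.
CropB regrets: 0.2, 0.6, 1.1, 0.3 → max 1.1
CropE regrets: 0.0, 0.0, 1.0, 0.5 → max 1.0
CropF regrets: 0.5, 0.7, 0.8, 0.3 → max 0.8
CropC regrets: 0.8, 0.9, 0.1, 1.8 → max 1.8
CropG regrets: 0.0, 0.5, 0.0, 0.0 → max 0.5
Smallest max regret = 0.5 → CropG.

CropG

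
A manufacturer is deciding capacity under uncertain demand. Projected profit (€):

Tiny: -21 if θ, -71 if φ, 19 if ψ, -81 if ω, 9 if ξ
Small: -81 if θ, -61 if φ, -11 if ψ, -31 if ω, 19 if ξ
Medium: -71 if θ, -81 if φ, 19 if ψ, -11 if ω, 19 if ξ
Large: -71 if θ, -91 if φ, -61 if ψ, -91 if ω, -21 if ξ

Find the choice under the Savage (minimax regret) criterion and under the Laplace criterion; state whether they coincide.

minimax regret → Medium; laplace → Medium (agree)

Column bests: θ=-21, φ=-61, ψ=19, ω=-11, ξ=19.
Tiny regrets: 0, 10, 0, 70, 10 → max 70
Small regrets: 60, 0, 30, 20, 0 → max 60
Medium regrets: 50, 20, 0, 0, 0 → max 50
Large regrets: 50, 30, 80, 80, 40 → max 80
Smallest max regret = 50 → Medium.
Row averages: Tiny=-29, Small=-33, Medium=-25, Large=-67
Highest average = -25 → Medium.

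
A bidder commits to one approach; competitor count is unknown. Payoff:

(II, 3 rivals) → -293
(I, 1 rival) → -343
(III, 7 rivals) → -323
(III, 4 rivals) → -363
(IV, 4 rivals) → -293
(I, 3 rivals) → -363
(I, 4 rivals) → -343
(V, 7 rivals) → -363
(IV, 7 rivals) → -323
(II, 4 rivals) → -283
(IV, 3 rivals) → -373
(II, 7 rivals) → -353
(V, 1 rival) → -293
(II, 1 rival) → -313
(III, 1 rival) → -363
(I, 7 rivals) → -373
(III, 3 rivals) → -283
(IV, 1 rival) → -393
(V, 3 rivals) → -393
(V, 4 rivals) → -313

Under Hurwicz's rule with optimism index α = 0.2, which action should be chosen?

I: 0.2·(-343) + 0.8·(-373) = -367
II: 0.2·(-283) + 0.8·(-353) = -339
III: 0.2·(-283) + 0.8·(-363) = -347
IV: 0.2·(-293) + 0.8·(-393) = -373
V: 0.2·(-293) + 0.8·(-393) = -373
Highest Hurwicz score = -339 → II.

II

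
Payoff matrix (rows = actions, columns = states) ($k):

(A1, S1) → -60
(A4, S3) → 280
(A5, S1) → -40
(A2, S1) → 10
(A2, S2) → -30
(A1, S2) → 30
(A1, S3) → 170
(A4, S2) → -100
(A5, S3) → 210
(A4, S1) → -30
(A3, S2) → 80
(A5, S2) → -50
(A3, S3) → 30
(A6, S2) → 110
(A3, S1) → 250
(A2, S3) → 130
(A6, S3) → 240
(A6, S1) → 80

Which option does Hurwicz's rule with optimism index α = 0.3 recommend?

A1: 0.3·170 + 0.7·(-60) = 9
A2: 0.3·130 + 0.7·(-30) = 18
A3: 0.3·250 + 0.7·30 = 96
A4: 0.3·280 + 0.7·(-100) = 14
A5: 0.3·210 + 0.7·(-50) = 28
A6: 0.3·240 + 0.7·80 = 128
Highest Hurwicz score = 128 → A6.

A6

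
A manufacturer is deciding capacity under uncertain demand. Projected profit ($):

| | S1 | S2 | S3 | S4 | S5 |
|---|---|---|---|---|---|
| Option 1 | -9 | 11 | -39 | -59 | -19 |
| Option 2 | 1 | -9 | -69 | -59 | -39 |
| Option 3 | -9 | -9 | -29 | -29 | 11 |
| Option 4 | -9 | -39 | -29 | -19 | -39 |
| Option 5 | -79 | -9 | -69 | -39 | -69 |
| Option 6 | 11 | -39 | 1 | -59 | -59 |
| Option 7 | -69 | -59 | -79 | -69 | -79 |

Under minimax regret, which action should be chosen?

Option 3

Column bests: S1=11, S2=11, S3=1, S4=-19, S5=11.
Option 1 regrets: 20, 0, 40, 40, 30 → max 40
Option 2 regrets: 10, 20, 70, 40, 50 → max 70
Option 3 regrets: 20, 20, 30, 10, 0 → max 30
Option 4 regrets: 20, 50, 30, 0, 50 → max 50
Option 5 regrets: 90, 20, 70, 20, 80 → max 90
Option 6 regrets: 0, 50, 0, 40, 70 → max 70
Option 7 regrets: 80, 70, 80, 50, 90 → max 90
Smallest max regret = 30 → Option 3.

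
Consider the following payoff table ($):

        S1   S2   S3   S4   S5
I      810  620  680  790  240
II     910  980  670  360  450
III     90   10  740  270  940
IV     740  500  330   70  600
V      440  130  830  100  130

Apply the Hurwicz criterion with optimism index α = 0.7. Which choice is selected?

II

I: 0.7·810 + 0.3·240 = 639
II: 0.7·980 + 0.3·360 = 794
III: 0.7·940 + 0.3·10 = 661
IV: 0.7·740 + 0.3·70 = 539
V: 0.7·830 + 0.3·100 = 611
Highest Hurwicz score = 794 → II.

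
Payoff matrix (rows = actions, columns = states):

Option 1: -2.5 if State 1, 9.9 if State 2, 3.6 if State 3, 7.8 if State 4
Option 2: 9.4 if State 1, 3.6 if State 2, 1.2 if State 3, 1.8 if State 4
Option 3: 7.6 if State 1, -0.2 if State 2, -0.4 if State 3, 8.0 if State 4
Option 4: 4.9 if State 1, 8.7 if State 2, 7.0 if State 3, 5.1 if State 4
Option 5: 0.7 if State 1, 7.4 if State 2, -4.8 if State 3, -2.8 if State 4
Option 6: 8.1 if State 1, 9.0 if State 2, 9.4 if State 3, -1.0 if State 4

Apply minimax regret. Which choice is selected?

Column bests: State 1=9.4, State 2=9.9, State 3=9.4, State 4=8.0.
Option 1 regrets: 11.9, 0.0, 5.8, 0.2 → max 11.9
Option 2 regrets: 0.0, 6.3, 8.2, 6.2 → max 8.2
Option 3 regrets: 1.8, 10.1, 9.8, 0.0 → max 10.1
Option 4 regrets: 4.5, 1.2, 2.4, 2.9 → max 4.5
Option 5 regrets: 8.7, 2.5, 14.2, 10.8 → max 14.2
Option 6 regrets: 1.3, 0.9, 0.0, 9.0 → max 9.0
Smallest max regret = 4.5 → Option 4.

Option 4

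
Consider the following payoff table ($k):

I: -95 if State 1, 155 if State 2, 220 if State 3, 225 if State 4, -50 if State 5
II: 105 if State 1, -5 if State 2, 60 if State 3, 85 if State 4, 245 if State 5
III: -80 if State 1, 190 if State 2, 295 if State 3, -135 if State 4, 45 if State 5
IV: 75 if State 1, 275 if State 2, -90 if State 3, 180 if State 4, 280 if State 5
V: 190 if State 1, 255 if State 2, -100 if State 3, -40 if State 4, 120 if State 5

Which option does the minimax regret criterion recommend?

Column bests: State 1=190, State 2=275, State 3=295, State 4=225, State 5=280.
I regrets: 285, 120, 75, 0, 330 → max 330
II regrets: 85, 280, 235, 140, 35 → max 280
III regrets: 270, 85, 0, 360, 235 → max 360
IV regrets: 115, 0, 385, 45, 0 → max 385
V regrets: 0, 20, 395, 265, 160 → max 395
Smallest max regret = 280 → II.

II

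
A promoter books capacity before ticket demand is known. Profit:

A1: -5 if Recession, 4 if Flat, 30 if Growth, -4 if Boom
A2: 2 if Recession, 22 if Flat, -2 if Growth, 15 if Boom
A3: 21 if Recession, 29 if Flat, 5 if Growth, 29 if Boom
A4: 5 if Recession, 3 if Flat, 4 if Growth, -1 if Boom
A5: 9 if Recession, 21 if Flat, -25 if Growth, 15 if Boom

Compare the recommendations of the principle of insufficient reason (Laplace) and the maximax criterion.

Row averages: A1=6.25, A2=9.25, A3=21, A4=2.75, A5=5
Highest average = 21 → A3.
Row maxima: A1=30, A2=22, A3=29, A4=5, A5=21
Best best-case = 30 → A1.

laplace → A3; maximax → A1 (disagree)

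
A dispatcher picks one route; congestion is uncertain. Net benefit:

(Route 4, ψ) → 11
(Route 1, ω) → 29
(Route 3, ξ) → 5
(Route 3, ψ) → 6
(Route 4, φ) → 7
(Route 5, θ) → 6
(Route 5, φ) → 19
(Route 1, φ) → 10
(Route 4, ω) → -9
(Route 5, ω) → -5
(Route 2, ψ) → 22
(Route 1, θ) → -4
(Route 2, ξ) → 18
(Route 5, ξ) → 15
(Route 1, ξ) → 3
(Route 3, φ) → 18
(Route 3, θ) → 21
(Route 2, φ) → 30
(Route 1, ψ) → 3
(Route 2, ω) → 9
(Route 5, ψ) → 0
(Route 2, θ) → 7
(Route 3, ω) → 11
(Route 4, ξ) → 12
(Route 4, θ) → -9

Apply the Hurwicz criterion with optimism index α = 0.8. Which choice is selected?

Route 1: 0.8·29 + 0.2·(-4) = 22.4
Route 2: 0.8·30 + 0.2·7 = 25.4
Route 3: 0.8·21 + 0.2·5 = 17.8
Route 4: 0.8·12 + 0.2·(-9) = 7.8
Route 5: 0.8·19 + 0.2·(-5) = 14.2
Highest Hurwicz score = 25.4 → Route 2.

Route 2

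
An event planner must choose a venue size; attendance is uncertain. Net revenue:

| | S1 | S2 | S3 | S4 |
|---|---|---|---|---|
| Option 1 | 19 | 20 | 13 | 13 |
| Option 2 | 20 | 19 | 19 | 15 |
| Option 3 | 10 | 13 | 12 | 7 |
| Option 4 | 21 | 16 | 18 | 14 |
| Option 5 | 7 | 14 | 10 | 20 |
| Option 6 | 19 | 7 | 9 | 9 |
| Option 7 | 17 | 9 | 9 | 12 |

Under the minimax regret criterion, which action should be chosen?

Column bests: S1=21, S2=20, S3=19, S4=20.
Option 1 regrets: 2, 0, 6, 7 → max 7
Option 2 regrets: 1, 1, 0, 5 → max 5
Option 3 regrets: 11, 7, 7, 13 → max 13
Option 4 regrets: 0, 4, 1, 6 → max 6
Option 5 regrets: 14, 6, 9, 0 → max 14
Option 6 regrets: 2, 13, 10, 11 → max 13
Option 7 regrets: 4, 11, 10, 8 → max 11
Smallest max regret = 5 → Option 2.

Option 2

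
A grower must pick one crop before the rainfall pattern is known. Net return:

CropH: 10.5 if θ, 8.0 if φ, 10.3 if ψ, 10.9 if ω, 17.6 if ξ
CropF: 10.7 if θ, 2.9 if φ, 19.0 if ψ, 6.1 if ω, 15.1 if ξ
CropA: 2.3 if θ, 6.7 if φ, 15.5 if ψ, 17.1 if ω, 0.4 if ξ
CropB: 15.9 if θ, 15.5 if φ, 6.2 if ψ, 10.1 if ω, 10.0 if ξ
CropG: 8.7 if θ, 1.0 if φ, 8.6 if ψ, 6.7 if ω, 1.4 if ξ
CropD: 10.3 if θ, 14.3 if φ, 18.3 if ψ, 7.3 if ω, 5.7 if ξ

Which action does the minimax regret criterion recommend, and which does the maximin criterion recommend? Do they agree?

Column bests: θ=15.9, φ=15.5, ψ=19.0, ω=17.1, ξ=17.6.
CropH regrets: 5.4, 7.5, 8.7, 6.2, 0.0 → max 8.7
CropF regrets: 5.2, 12.6, 0.0, 11.0, 2.5 → max 12.6
CropA regrets: 13.6, 8.8, 3.5, 0.0, 17.2 → max 17.2
CropB regrets: 0.0, 0.0, 12.8, 7.0, 7.6 → max 12.8
CropG regrets: 7.2, 14.5, 10.4, 10.4, 16.2 → max 16.2
CropD regrets: 5.6, 1.2, 0.7, 9.8, 11.9 → max 11.9
Smallest max regret = 8.7 → CropH.
Row minima: CropH=8.0, CropF=2.9, CropA=0.4, CropB=6.2, CropG=1.0, CropD=5.7
Best worst-case = 8.0 → CropH.

minimax regret → CropH; maximin → CropH (agree)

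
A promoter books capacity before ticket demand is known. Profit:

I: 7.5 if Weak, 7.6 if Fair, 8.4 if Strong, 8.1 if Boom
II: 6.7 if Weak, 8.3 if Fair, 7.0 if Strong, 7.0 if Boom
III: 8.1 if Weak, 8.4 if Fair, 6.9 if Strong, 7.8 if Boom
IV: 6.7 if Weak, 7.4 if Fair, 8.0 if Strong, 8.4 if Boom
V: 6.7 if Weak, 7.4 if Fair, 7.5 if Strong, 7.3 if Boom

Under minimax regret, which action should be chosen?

I

Column bests: Weak=8.1, Fair=8.4, Strong=8.4, Boom=8.4.
I regrets: 0.6, 0.8, 0.0, 0.3 → max 0.8
II regrets: 1.4, 0.1, 1.4, 1.4 → max 1.4
III regrets: 0.0, 0.0, 1.5, 0.6 → max 1.5
IV regrets: 1.4, 1.0, 0.4, 0.0 → max 1.4
V regrets: 1.4, 1.0, 0.9, 1.1 → max 1.4
Smallest max regret = 0.8 → I.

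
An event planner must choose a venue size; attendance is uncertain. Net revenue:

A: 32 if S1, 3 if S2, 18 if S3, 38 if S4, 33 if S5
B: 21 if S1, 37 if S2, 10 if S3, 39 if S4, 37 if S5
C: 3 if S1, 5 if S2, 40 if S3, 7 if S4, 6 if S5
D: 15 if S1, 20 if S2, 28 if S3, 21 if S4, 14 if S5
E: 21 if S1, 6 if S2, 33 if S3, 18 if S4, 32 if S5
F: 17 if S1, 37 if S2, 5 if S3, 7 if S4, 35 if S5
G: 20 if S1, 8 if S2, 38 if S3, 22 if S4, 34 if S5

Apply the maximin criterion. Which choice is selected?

Row minima: A=3, B=10, C=3, D=14, E=6, F=5, G=8
Best worst-case = 14 → D.

D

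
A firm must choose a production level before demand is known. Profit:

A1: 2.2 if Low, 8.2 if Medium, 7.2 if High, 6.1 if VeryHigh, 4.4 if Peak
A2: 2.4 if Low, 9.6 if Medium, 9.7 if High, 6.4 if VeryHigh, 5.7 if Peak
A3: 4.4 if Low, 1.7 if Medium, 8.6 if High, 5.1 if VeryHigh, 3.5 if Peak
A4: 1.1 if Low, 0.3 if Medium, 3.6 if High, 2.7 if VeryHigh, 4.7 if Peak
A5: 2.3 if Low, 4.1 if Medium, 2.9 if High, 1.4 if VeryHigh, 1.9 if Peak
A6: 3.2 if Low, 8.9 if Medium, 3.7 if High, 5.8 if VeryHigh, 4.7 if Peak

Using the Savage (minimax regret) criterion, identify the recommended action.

Column bests: Low=4.4, Medium=9.6, High=9.7, VeryHigh=6.4, Peak=5.7.
A1 regrets: 2.2, 1.4, 2.5, 0.3, 1.3 → max 2.5
A2 regrets: 2.0, 0.0, 0.0, 0.0, 0.0 → max 2.0
A3 regrets: 0.0, 7.9, 1.1, 1.3, 2.2 → max 7.9
A4 regrets: 3.3, 9.3, 6.1, 3.7, 1.0 → max 9.3
A5 regrets: 2.1, 5.5, 6.8, 5.0, 3.8 → max 6.8
A6 regrets: 1.2, 0.7, 6.0, 0.6, 1.0 → max 6.0
Smallest max regret = 2.0 → A2.

A2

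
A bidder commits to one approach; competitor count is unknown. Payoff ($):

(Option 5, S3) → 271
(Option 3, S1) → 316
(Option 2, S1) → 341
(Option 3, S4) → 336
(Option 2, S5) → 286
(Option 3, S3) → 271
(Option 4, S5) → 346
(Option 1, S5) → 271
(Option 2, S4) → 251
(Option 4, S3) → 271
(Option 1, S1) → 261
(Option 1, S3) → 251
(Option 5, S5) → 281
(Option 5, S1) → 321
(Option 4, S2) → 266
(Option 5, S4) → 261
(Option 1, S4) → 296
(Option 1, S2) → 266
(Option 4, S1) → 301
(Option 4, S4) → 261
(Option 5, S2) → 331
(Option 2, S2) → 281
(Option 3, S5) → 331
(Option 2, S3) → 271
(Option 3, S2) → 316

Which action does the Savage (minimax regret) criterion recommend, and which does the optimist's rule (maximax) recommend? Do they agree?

minimax regret → Option 3; maximax → Option 4 (disagree)

Column bests: S1=341, S2=331, S3=271, S4=336, S5=346.
Option 1 regrets: 80, 65, 20, 40, 75 → max 80
Option 2 regrets: 0, 50, 0, 85, 60 → max 85
Option 3 regrets: 25, 15, 0, 0, 15 → max 25
Option 4 regrets: 40, 65, 0, 75, 0 → max 75
Option 5 regrets: 20, 0, 0, 75, 65 → max 75
Smallest max regret = 25 → Option 3.
Row maxima: Option 1=296, Option 2=341, Option 3=336, Option 4=346, Option 5=331
Best best-case = 346 → Option 4.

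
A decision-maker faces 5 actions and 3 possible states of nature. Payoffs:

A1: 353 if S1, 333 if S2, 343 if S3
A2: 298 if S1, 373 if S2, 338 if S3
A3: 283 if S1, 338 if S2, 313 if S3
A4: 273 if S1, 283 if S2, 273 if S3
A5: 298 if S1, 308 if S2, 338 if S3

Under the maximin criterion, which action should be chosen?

A1

Row minima: A1=333, A2=298, A3=283, A4=273, A5=298
Best worst-case = 333 → A1.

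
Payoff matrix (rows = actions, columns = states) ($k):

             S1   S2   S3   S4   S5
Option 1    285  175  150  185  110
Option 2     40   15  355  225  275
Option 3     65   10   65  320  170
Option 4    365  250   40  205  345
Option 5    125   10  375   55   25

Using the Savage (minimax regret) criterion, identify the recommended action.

Column bests: S1=365, S2=250, S3=375, S4=320, S5=345.
Option 1 regrets: 80, 75, 225, 135, 235 → max 235
Option 2 regrets: 325, 235, 20, 95, 70 → max 325
Option 3 regrets: 300, 240, 310, 0, 175 → max 310
Option 4 regrets: 0, 0, 335, 115, 0 → max 335
Option 5 regrets: 240, 240, 0, 265, 320 → max 320
Smallest max regret = 235 → Option 1.

Option 1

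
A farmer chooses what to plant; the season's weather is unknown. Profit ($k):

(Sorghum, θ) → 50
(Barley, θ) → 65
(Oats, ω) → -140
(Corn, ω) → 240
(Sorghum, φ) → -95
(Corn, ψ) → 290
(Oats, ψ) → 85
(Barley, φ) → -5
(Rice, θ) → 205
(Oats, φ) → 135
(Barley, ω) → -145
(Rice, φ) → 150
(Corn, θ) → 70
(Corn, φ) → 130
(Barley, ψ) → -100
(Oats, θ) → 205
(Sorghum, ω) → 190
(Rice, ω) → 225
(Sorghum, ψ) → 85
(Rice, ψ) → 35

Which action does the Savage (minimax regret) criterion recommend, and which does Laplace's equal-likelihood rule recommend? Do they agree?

minimax regret → Corn; laplace → Corn (agree)

Column bests: θ=205, φ=150, ψ=290, ω=240.
Sorghum regrets: 155, 245, 205, 50 → max 245
Corn regrets: 135, 20, 0, 0 → max 135
Rice regrets: 0, 0, 255, 15 → max 255
Barley regrets: 140, 155, 390, 385 → max 390
Oats regrets: 0, 15, 205, 380 → max 380
Smallest max regret = 135 → Corn.
Row averages: Sorghum=57.5, Corn=182.5, Rice=153.75, Barley=-46.25, Oats=71.25
Highest average = 182.5 → Corn.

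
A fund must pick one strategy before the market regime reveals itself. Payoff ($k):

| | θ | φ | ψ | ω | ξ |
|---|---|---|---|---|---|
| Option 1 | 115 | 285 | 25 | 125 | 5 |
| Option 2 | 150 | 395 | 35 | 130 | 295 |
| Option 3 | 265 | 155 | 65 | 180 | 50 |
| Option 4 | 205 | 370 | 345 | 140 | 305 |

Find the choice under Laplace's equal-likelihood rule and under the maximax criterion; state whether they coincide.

Row averages: Option 1=111, Option 2=201, Option 3=143, Option 4=273
Highest average = 273 → Option 4.
Row maxima: Option 1=285, Option 2=395, Option 3=265, Option 4=370
Best best-case = 395 → Option 2.

laplace → Option 4; maximax → Option 2 (disagree)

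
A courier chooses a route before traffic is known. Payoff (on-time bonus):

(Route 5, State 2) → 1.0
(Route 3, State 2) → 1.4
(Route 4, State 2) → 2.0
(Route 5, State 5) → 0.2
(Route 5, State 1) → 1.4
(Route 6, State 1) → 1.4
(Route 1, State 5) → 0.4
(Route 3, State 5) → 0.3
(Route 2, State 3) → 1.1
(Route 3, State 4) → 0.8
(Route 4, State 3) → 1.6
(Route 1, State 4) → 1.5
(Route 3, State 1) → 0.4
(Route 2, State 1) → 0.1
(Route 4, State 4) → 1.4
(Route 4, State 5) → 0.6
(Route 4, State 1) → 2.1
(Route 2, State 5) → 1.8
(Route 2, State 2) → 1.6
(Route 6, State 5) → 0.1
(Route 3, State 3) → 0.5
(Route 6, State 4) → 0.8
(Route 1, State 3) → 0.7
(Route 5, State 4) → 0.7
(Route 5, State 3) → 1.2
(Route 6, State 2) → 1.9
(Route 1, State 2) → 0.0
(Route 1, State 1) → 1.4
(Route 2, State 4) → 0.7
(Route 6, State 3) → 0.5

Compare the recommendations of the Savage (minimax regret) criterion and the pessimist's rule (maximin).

Column bests: State 1=2.1, State 2=2.0, State 3=1.6, State 4=1.5, State 5=1.8.
Route 1 regrets: 0.7, 2.0, 0.9, 0.0, 1.4 → max 2.0
Route 2 regrets: 2.0, 0.4, 0.5, 0.8, 0.0 → max 2.0
Route 3 regrets: 1.7, 0.6, 1.1, 0.7, 1.5 → max 1.7
Route 4 regrets: 0.0, 0.0, 0.0, 0.1, 1.2 → max 1.2
Route 5 regrets: 0.7, 1.0, 0.4, 0.8, 1.6 → max 1.6
Route 6 regrets: 0.7, 0.1, 1.1, 0.7, 1.7 → max 1.7
Smallest max regret = 1.2 → Route 4.
Row minima: Route 1=0.0, Route 2=0.1, Route 3=0.3, Route 4=0.6, Route 5=0.2, Route 6=0.1
Best worst-case = 0.6 → Route 4.

minimax regret → Route 4; maximin → Route 4 (agree)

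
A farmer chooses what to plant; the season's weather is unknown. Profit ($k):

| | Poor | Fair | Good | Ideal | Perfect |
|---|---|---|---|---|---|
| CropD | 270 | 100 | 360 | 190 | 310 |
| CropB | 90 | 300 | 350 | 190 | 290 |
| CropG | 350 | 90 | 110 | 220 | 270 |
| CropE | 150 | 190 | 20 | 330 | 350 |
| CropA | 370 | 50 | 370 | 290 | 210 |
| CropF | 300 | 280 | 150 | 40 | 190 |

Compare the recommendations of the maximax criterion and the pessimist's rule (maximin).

Row maxima: CropD=360, CropB=350, CropG=350, CropE=350, CropA=370, CropF=300
Best best-case = 370 → CropA.
Row minima: CropD=100, CropB=90, CropG=90, CropE=20, CropA=50, CropF=40
Best worst-case = 100 → CropD.

maximax → CropA; maximin → CropD (disagree)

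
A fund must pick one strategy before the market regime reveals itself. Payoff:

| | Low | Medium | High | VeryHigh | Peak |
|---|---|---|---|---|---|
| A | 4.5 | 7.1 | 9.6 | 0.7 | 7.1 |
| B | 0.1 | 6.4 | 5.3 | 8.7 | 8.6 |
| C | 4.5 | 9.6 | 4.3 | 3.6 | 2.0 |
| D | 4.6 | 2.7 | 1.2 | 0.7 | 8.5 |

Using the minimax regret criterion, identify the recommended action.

Column bests: Low=4.6, Medium=9.6, High=9.6, VeryHigh=8.7, Peak=8.6.
A regrets: 0.1, 2.5, 0.0, 8.0, 1.5 → max 8.0
B regrets: 4.5, 3.2, 4.3, 0.0, 0.0 → max 4.5
C regrets: 0.1, 0.0, 5.3, 5.1, 6.6 → max 6.6
D regrets: 0.0, 6.9, 8.4, 8.0, 0.1 → max 8.4
Smallest max regret = 4.5 → B.

B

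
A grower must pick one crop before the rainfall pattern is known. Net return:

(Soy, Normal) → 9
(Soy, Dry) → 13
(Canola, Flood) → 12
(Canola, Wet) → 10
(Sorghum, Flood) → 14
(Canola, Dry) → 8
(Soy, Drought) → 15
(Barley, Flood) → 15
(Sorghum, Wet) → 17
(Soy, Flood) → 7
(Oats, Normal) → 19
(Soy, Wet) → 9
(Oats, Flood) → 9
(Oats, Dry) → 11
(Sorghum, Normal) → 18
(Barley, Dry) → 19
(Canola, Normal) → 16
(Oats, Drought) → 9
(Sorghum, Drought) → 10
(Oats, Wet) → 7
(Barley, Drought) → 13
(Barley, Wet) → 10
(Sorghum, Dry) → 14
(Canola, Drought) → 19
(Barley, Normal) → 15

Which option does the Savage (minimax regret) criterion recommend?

Barley

Column bests: Drought=19, Dry=19, Normal=19, Wet=17, Flood=15.
Sorghum regrets: 9, 5, 1, 0, 1 → max 9
Canola regrets: 0, 11, 3, 7, 3 → max 11
Soy regrets: 4, 6, 10, 8, 8 → max 10
Oats regrets: 10, 8, 0, 10, 6 → max 10
Barley regrets: 6, 0, 4, 7, 0 → max 7
Smallest max regret = 7 → Barley.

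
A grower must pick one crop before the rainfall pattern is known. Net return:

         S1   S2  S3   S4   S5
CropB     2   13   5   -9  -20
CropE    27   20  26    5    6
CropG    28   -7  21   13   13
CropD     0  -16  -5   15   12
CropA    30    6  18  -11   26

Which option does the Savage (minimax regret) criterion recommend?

Column bests: S1=30, S2=20, S3=26, S4=15, S5=26.
CropB regrets: 28, 7, 21, 24, 46 → max 46
CropE regrets: 3, 0, 0, 10, 20 → max 20
CropG regrets: 2, 27, 5, 2, 13 → max 27
CropD regrets: 30, 36, 31, 0, 14 → max 36
CropA regrets: 0, 14, 8, 26, 0 → max 26
Smallest max regret = 20 → CropE.

CropE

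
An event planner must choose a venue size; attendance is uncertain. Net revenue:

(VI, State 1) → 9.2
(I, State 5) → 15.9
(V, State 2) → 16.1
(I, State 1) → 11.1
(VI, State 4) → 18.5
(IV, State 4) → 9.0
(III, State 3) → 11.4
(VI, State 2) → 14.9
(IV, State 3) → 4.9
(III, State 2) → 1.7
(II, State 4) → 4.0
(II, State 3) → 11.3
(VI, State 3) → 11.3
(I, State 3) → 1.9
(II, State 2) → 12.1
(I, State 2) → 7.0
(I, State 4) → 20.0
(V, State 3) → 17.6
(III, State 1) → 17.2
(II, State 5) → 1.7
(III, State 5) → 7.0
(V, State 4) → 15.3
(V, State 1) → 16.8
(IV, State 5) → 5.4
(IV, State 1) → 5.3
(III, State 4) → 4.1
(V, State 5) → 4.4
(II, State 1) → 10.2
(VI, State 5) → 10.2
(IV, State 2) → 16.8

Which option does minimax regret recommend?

VI

Column bests: State 1=17.2, State 2=16.8, State 3=17.6, State 4=20.0, State 5=15.9.
I regrets: 6.1, 9.8, 15.7, 0.0, 0.0 → max 15.7
II regrets: 7.0, 4.7, 6.3, 16.0, 14.2 → max 16.0
III regrets: 0.0, 15.1, 6.2, 15.9, 8.9 → max 15.9
IV regrets: 11.9, 0.0, 12.7, 11.0, 10.5 → max 12.7
V regrets: 0.4, 0.7, 0.0, 4.7, 11.5 → max 11.5
VI regrets: 8.0, 1.9, 6.3, 1.5, 5.7 → max 8.0
Smallest max regret = 8.0 → VI.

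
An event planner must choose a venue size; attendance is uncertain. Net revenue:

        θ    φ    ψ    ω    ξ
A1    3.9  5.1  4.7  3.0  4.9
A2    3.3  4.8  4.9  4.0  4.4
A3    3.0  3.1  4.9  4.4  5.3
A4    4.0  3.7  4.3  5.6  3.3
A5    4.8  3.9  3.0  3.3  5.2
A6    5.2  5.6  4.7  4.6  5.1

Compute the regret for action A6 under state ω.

Best payoff under ω is 5.6.
Regret = 5.6 − 4.6 = 1.0.

1.0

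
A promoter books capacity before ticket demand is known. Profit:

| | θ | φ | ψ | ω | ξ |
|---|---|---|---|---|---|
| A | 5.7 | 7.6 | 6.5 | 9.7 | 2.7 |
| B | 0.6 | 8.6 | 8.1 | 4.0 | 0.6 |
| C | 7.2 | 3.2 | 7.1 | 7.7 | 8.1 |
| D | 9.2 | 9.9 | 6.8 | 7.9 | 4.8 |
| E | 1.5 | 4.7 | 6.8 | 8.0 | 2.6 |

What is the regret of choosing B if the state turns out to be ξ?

Best payoff under ξ is 8.1.
Regret = 8.1 − 0.6 = 7.5.

7.5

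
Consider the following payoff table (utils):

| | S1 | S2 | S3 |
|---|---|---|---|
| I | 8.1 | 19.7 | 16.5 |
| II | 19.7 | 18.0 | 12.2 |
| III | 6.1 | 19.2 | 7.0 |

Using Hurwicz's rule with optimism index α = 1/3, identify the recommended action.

I: 1/3·19.7 + 2/3·8.1 = 359/30
II: 1/3·19.7 + 2/3·12.2 = 14.7
III: 1/3·19.2 + 2/3·6.1 = 157/15
Highest Hurwicz score = 14.7 → II.

II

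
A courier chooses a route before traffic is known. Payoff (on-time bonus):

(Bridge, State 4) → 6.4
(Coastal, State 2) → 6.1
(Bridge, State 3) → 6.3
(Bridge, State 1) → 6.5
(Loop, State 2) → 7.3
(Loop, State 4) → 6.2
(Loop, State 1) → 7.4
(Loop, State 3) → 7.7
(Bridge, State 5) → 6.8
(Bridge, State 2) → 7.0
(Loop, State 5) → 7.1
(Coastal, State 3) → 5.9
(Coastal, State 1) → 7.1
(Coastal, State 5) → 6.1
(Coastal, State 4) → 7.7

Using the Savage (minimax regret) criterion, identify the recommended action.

Bridge

Column bests: State 1=7.4, State 2=7.3, State 3=7.7, State 4=7.7, State 5=7.1.
Loop regrets: 0.0, 0.0, 0.0, 1.5, 0.0 → max 1.5
Bridge regrets: 0.9, 0.3, 1.4, 1.3, 0.3 → max 1.4
Coastal regrets: 0.3, 1.2, 1.8, 0.0, 1.0 → max 1.8
Smallest max regret = 1.4 → Bridge.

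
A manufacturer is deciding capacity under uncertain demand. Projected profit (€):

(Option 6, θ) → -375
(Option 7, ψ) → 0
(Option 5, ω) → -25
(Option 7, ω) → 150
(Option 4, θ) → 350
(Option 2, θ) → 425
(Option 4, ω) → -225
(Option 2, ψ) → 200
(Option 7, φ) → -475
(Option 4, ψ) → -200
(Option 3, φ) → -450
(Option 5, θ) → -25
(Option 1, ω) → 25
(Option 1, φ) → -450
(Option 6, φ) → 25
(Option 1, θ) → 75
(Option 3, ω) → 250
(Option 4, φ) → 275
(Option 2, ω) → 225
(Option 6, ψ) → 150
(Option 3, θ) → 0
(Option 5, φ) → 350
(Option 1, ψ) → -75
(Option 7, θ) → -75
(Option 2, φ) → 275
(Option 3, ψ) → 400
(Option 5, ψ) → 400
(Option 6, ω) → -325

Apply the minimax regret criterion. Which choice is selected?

Option 2

Column bests: θ=425, φ=350, ψ=400, ω=250.
Option 1 regrets: 350, 800, 475, 225 → max 800
Option 2 regrets: 0, 75, 200, 25 → max 200
Option 3 regrets: 425, 800, 0, 0 → max 800
Option 4 regrets: 75, 75, 600, 475 → max 600
Option 5 regrets: 450, 0, 0, 275 → max 450
Option 6 regrets: 800, 325, 250, 575 → max 800
Option 7 regrets: 500, 825, 400, 100 → max 825
Smallest max regret = 200 → Option 2.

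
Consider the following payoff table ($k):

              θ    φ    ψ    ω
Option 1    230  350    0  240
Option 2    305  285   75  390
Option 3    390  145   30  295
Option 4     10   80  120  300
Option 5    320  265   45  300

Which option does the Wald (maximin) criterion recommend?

Row minima: Option 1=0, Option 2=75, Option 3=30, Option 4=10, Option 5=45
Best worst-case = 75 → Option 2.

Option 2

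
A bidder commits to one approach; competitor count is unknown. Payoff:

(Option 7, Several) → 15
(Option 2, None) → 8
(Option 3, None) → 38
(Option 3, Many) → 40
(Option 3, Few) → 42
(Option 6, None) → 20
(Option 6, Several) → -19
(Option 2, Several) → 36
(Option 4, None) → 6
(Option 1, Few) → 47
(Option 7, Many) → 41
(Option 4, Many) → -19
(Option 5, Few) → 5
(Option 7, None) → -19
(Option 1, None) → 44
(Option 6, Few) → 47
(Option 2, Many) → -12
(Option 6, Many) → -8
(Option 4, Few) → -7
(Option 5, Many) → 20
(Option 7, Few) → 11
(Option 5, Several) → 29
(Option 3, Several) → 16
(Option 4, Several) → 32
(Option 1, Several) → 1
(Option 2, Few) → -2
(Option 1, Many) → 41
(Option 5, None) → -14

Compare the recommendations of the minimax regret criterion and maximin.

minimax regret → Option 3; maximin → Option 3 (agree)

Column bests: None=44, Few=47, Several=36, Many=41.
Option 1 regrets: 0, 0, 35, 0 → max 35
Option 2 regrets: 36, 49, 0, 53 → max 53
Option 3 regrets: 6, 5, 20, 1 → max 20
Option 4 regrets: 38, 54, 4, 60 → max 60
Option 5 regrets: 58, 42, 7, 21 → max 58
Option 6 regrets: 24, 0, 55, 49 → max 55
Option 7 regrets: 63, 36, 21, 0 → max 63
Smallest max regret = 20 → Option 3.
Row minima: Option 1=1, Option 2=-12, Option 3=16, Option 4=-19, Option 5=-14, Option 6=-19, Option 7=-19
Best worst-case = 16 → Option 3.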